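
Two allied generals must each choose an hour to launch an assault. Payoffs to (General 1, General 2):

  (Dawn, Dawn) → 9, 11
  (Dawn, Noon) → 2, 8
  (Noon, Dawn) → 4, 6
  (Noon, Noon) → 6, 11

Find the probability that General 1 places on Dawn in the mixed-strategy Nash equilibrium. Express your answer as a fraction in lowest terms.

General 1's mix p on Dawn must make General 2 indifferent between Dawn and Noon.
General 2's payoff from Dawn: 11p + 6(1−p). From Noon: 8p + 11(1−p).
Set equal: 3p = 5(1−p) → p = 5/8.

5/8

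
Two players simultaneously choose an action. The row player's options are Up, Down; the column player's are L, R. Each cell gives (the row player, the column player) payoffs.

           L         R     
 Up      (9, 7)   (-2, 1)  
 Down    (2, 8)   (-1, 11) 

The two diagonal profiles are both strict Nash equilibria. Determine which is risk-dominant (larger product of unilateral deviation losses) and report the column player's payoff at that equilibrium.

At (Up, L): the row player loses 9 − 2 = 7 by deviating; the column player loses 7 − 1 = 6. Product = 7·6 = 42.
At (Down, R): the row player loses -1 − (-2) = 1 by deviating; the column player loses 11 − 8 = 3. Product = 1·3 = 3.
42 > 3, so (Up, L) is risk-dominant. The column player's payoff there is 7.

7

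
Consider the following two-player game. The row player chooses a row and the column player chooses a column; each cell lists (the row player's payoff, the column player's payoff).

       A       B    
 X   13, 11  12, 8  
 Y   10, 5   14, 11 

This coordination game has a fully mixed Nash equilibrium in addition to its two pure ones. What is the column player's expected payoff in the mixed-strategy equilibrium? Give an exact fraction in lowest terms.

The row player mixes with probability p on X, chosen so the column player is indifferent: 11p + 5(1−p) = 8p + 11(1−p) gives p = 2/3.
The column player's expected payoff is 11·2/3 + 5·1/3 = 9.

9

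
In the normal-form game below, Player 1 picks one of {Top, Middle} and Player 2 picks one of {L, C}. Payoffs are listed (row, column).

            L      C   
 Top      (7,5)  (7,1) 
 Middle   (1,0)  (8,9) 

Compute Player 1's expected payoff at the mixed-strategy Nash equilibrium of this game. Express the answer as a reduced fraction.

Player 2 mixes with probability q on L, chosen so Player 1 is indifferent: 7q + 7(1−q) = 1q + 8(1−q) gives q = 1/7.
Player 1's expected payoff (from either row, since indifferent) is 7·1/7 + 7·6/7 = 7.

7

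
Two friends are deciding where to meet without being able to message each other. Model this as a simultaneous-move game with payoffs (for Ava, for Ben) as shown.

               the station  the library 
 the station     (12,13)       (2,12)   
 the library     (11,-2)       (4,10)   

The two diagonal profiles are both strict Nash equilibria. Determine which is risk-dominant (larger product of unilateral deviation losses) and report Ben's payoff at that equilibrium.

At both the station: Ava loses 12 − 11 = 1 by deviating; Ben loses 13 − 12 = 1. Product = 1·1 = 1.
At both the library: Ava loses 4 − 2 = 2 by deviating; Ben loses 10 − (-2) = 12. Product = 2·12 = 24.
24 > 1, so both the library is risk-dominant. Ben's payoff there is 10.

10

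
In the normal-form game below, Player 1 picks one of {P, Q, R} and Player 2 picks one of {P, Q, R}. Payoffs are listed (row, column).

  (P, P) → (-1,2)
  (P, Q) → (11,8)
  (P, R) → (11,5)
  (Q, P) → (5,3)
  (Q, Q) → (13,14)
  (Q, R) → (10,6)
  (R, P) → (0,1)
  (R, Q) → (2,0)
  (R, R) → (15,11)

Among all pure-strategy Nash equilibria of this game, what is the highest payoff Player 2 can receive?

14

Both Q is a pure NE (Player 1: 13 ≥ 11; Player 2: 14 ≥ 6). Player 2 gets 14.
Both R is a pure NE (Player 1: 15 ≥ 11; Player 2: 11 ≥ 1). Player 2 gets 11.
Every other cell has a profitable deviation for at least one player. Highest of {14, 11} is 14.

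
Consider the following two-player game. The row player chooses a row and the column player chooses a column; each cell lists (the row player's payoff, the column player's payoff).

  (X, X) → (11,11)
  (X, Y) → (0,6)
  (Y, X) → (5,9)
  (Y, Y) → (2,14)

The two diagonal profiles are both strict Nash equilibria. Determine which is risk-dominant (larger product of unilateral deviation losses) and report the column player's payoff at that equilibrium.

At both X: the row player loses 11 − 5 = 6 by deviating; the column player loses 11 − 6 = 5. Product = 6·5 = 30.
At both Y: the row player loses 2 − 0 = 2 by deviating; the column player loses 14 − 9 = 5. Product = 2·5 = 10.
30 > 10, so both X is risk-dominant. The column player's payoff there is 11.

11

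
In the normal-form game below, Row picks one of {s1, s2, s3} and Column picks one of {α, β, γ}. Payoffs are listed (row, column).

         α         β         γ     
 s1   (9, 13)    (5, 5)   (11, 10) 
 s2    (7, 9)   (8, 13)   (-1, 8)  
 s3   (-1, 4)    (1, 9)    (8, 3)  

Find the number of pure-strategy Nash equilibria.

2

(s1, α): Row gets 9 (best alternative 7); Column gets 13 (best alternative 10). Neither deviates — NE.
(s2, β): Row gets 8 (best alternative 5); Column gets 13 (best alternative 9). Neither deviates — NE.
(s3, γ) is not a NE: Row would switch to s1 (11 > 8).
No other cell survives both best-response checks, so there are 2 pure NE.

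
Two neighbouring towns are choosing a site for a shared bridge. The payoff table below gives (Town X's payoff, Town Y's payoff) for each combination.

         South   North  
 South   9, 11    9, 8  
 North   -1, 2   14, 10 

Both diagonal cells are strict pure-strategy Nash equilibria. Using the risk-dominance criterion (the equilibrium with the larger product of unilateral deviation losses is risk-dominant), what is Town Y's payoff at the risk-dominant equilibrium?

At both South: Town X loses 9 − (-1) = 10 by deviating; Town Y loses 11 − 8 = 3. Product = 10·3 = 30.
At both North: Town X loses 14 − 9 = 5 by deviating; Town Y loses 10 − 2 = 8. Product = 5·8 = 40.
40 > 30, so both North is risk-dominant. Town Y's payoff there is 10.

10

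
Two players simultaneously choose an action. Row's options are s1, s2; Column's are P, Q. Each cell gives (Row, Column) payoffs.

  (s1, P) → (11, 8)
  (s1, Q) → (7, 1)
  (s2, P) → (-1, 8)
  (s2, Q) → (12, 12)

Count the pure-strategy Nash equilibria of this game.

(s1, P): Row gets 11 (best alternative -1); Column gets 8 (best alternative 1). Neither deviates — NE.
(s2, Q): Row gets 12 (best alternative 7); Column gets 12 (best alternative 8). Neither deviates — NE.
(s2, P) is not a NE: Row would switch to s1 (11 > -1).
No other cell survives both best-response checks, so there are 2 pure NE.

2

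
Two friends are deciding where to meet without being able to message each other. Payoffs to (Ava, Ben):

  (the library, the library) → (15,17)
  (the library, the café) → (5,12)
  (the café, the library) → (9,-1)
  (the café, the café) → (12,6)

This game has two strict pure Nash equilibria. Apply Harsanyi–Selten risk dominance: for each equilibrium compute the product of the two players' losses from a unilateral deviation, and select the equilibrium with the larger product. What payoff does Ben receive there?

At both the library: Ava loses 15 − 9 = 6 by deviating; Ben loses 17 − 12 = 5. Product = 6·5 = 30.
At both the café: Ava loses 12 − 5 = 7 by deviating; Ben loses 6 − (-1) = 7. Product = 7·7 = 49.
49 > 30, so both the café is risk-dominant. Ben's payoff there is 6.

6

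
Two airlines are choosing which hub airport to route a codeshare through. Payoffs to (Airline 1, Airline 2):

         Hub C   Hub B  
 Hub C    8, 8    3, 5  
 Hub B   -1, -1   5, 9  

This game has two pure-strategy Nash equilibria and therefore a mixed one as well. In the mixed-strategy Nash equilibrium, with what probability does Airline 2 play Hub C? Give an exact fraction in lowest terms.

2/11

Airline 2's mix q on Hub C must make Airline 1 indifferent between Hub C and Hub B.
Airline 1's payoff from Hub C: 8q + 3(1−q). From Hub B: (-1)q + 5(1−q).
Set equal: 9q = 2(1−q) → q = 2/11.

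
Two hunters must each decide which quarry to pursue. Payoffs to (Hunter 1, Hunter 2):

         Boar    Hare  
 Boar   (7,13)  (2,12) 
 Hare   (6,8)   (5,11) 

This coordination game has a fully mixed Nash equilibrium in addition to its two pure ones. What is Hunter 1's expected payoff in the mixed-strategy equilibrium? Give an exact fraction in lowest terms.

Hunter 2 mixes with probability q on Boar, chosen so Hunter 1 is indifferent: 7q + 2(1−q) = 6q + 5(1−q) gives q = 3/4.
Hunter 1's expected payoff (from either row, since indifferent) is 7·3/4 + 2·1/4 = 23/4.

23/4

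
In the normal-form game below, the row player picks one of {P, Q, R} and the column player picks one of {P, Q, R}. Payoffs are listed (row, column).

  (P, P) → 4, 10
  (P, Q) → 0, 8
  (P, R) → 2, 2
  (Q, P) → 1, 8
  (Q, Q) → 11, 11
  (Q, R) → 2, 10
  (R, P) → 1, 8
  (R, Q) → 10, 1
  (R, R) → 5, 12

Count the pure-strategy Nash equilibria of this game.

3

Both P: the row player gets 4 (best alternative 1); the column player gets 10 (best alternative 8). Neither deviates — NE.
Both Q: the row player gets 11 (best alternative 10); the column player gets 11 (best alternative 10). Neither deviates — NE.
Both R: the row player gets 5 (best alternative 2); the column player gets 12 (best alternative 8). Neither deviates — NE.
(P, R) is not a NE: the row player would switch to R (5 > 2).
No other cell survives both best-response checks, so there are 3 pure NE.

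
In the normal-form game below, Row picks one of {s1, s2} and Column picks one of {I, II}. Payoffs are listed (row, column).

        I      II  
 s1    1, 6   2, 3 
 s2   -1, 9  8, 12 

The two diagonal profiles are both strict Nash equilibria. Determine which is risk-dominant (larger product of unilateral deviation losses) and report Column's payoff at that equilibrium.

12

At (s1, I): Row loses 1 − (-1) = 2 by deviating; Column loses 6 − 3 = 3. Product = 2·3 = 6.
At (s2, II): Row loses 8 − 2 = 6 by deviating; Column loses 12 − 9 = 3. Product = 6·3 = 18.
18 > 6, so (s2, II) is risk-dominant. Column's payoff there is 12.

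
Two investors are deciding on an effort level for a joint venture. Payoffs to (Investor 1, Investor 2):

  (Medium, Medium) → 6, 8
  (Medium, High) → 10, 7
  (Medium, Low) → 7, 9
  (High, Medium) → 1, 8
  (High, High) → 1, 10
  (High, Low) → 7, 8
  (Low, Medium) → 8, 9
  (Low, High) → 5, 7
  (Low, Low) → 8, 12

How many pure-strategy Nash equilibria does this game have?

1

Both Low: Investor 1 gets 8 (best alternative 7); Investor 2 gets 12 (best alternative 9). Neither deviates — NE.
Both High is not a NE: Investor 1 would switch to Medium (10 > 1).
No other cell survives both best-response checks, so there is 1 pure NE.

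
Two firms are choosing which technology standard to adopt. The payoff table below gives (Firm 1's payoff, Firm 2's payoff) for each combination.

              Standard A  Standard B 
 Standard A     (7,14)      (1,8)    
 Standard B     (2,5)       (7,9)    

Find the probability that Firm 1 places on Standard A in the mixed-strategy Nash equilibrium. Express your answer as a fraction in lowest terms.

2/5

Firm 1's mix p on Standard A must make Firm 2 indifferent between Standard A and Standard B.
Firm 2's payoff from Standard A: 14p + 5(1−p). From Standard B: 8p + 9(1−p).
Set equal: 6p = 4(1−p) → p = 4/10 = 2/5.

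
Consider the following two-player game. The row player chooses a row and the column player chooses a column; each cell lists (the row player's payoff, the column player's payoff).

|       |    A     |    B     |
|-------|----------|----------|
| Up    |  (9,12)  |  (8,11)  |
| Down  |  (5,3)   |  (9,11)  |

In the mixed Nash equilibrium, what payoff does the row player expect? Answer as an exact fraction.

The column player mixes with probability q on A, chosen so the row player is indifferent: 9q + 8(1−q) = 5q + 9(1−q) gives q = 1/5.
The row player's expected payoff (from either row, since indifferent) is 9·1/5 + 8·4/5 = 41/5.

41/5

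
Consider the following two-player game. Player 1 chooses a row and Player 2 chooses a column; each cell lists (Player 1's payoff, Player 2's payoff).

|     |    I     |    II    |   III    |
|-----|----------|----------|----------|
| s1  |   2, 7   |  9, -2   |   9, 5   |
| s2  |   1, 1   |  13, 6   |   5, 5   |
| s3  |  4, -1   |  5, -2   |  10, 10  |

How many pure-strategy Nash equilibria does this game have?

(s2, II): Player 1 gets 13 (best alternative 9); Player 2 gets 6 (best alternative 5). Neither deviates — NE.
(s3, III): Player 1 gets 10 (best alternative 9); Player 2 gets 10 (best alternative -1). Neither deviates — NE.
(s1, I) is not a NE: Player 1 would switch to s3 (4 > 2).
No other cell survives both best-response checks, so there are 2 pure NE.

2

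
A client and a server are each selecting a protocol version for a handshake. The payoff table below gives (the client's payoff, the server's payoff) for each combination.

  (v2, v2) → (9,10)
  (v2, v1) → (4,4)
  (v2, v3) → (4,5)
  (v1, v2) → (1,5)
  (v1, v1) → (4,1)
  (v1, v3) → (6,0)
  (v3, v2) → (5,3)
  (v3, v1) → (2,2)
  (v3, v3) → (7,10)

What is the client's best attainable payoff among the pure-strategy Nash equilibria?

9

Both v2 is a pure NE (the client: 9 ≥ 5; the server: 10 ≥ 5). The client gets 9.
Both v3 is a pure NE (the client: 7 ≥ 6; the server: 10 ≥ 3). The client gets 7.
Every other cell has a profitable deviation for at least one player. Highest of {9, 7} is 9.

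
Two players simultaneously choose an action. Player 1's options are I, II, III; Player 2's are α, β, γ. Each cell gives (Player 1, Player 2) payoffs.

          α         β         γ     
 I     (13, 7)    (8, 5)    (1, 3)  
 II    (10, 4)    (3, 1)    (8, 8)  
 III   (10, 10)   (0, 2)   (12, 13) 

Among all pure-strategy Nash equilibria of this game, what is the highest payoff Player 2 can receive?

13

(I, α) is a pure NE (Player 1: 13 ≥ 10; Player 2: 7 ≥ 5). Player 2 gets 7.
(III, γ) is a pure NE (Player 1: 12 ≥ 8; Player 2: 13 ≥ 10). Player 2 gets 13.
Every other cell has a profitable deviation for at least one player. Highest of {7, 13} is 13.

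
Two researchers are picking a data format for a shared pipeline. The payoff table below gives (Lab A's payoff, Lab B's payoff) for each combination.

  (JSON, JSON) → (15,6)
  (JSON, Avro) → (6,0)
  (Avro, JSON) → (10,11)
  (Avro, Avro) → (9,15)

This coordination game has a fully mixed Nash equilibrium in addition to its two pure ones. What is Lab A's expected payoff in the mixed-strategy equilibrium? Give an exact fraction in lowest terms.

75/8

Lab B mixes with probability q on JSON, chosen so Lab A is indifferent: 15q + 6(1−q) = 10q + 9(1−q) gives q = 3/8.
Lab A's expected payoff (from either row, since indifferent) is 15·3/8 + 6·5/8 = 75/8.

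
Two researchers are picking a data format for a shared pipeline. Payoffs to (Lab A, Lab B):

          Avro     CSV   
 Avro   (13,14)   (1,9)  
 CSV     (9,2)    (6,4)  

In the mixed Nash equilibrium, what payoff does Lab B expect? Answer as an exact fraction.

38/7

Lab A mixes with probability p on Avro, chosen so Lab B is indifferent: 14p + 2(1−p) = 9p + 4(1−p) gives p = 2/7.
Lab B's expected payoff is 14·2/7 + 2·5/7 = 38/7.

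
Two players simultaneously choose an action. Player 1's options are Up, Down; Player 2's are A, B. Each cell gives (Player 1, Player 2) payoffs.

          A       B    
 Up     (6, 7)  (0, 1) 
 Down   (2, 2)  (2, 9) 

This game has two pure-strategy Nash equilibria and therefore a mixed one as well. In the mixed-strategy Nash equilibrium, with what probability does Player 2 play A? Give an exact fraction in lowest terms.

1/3

Player 2's mix q on A must make Player 1 indifferent between Up and Down.
Player 1's payoff from Up: 6q + 0(1−q). From Down: 2q + 2(1−q).
Set equal: 4q = 2(1−q) → q = 2/6 = 1/3.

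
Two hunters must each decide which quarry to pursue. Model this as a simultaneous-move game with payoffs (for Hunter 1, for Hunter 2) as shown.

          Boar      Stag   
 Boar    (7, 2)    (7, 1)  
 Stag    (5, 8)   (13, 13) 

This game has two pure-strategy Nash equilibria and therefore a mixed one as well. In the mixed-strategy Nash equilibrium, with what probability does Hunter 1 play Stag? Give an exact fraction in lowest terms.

Hunter 1's mix p on Boar must make Hunter 2 indifferent between Boar and Stag.
Hunter 2's payoff from Boar: 2p + 8(1−p). From Stag: 1p + 13(1−p).
Set equal: 1p = 5(1−p) → p = 5/6.
Probability on Stag is 1 − 5/6 = 1/6.

1/6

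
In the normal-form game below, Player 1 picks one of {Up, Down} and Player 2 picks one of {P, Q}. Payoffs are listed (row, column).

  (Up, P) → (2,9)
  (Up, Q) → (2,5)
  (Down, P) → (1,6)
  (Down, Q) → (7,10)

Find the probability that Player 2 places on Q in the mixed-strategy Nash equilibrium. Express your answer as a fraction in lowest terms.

Player 2's mix q on P must make Player 1 indifferent between Up and Down.
Player 1's payoff from Up: 2q + 2(1−q). From Down: 1q + 7(1−q).
Set equal: 1q = 5(1−q) → q = 5/6.
Probability on Q is 1 − 5/6 = 1/6.

1/6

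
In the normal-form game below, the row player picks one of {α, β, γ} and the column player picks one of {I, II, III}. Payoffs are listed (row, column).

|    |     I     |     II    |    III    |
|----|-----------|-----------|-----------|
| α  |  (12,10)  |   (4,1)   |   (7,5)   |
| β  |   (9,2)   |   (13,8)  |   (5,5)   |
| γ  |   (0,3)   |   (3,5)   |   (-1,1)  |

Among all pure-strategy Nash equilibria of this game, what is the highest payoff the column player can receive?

10

(α, I) is a pure NE (the row player: 12 ≥ 9; the column player: 10 ≥ 5). The column player gets 10.
(β, II) is a pure NE (the row player: 13 ≥ 4; the column player: 8 ≥ 5). The column player gets 8.
Every other cell has a profitable deviation for at least one player. Highest of {10, 8} is 10.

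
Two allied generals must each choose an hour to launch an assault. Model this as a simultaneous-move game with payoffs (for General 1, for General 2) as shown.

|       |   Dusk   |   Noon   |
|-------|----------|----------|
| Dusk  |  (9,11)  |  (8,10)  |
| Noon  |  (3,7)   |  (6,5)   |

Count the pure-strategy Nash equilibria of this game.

Both Dusk: General 1 gets 9 (best alternative 3); General 2 gets 11 (best alternative 10). Neither deviates — NE.
Both Noon is not a NE: General 1 would switch to Dusk (8 > 6).
No other cell survives both best-response checks, so there is 1 pure NE.

1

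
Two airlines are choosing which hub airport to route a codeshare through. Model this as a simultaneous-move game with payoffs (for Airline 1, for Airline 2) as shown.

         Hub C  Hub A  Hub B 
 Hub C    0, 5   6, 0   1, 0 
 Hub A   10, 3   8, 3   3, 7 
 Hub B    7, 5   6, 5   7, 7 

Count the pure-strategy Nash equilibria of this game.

Both Hub B: Airline 1 gets 7 (best alternative 3); Airline 2 gets 7 (best alternative 5). Neither deviates — NE.
Both Hub A is not a NE: Airline 2 would switch to Hub B (7 > 3).
No other cell survives both best-response checks, so there is 1 pure NE.

1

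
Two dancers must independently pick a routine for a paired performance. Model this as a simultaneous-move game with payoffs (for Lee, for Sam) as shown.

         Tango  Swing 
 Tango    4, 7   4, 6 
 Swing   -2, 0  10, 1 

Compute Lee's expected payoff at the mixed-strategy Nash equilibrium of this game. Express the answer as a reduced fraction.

Sam mixes with probability q on Tango, chosen so Lee is indifferent: 4q + 4(1−q) = (-2)q + 10(1−q) gives q = 1/2.
Lee's expected payoff (from either row, since indifferent) is 4·1/2 + 4·1/2 = 4.

4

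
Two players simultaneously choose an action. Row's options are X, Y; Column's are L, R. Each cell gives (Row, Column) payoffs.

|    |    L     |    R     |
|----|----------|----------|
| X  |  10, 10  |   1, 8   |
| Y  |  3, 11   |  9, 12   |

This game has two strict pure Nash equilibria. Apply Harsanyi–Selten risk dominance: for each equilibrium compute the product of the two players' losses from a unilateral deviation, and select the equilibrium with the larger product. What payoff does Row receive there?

At (X, L): Row loses 10 − 3 = 7 by deviating; Column loses 10 − 8 = 2. Product = 7·2 = 14.
At (Y, R): Row loses 9 − 1 = 8 by deviating; Column loses 12 − 11 = 1. Product = 8·1 = 8.
14 > 8, so (X, L) is risk-dominant. Row's payoff there is 10.

10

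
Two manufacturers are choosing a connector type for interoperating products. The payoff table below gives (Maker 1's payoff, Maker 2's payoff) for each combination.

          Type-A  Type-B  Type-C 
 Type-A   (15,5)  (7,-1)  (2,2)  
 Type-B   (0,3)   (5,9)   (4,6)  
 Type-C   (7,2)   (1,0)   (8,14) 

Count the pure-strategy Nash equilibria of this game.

Both Type-A: Maker 1 gets 15 (best alternative 7); Maker 2 gets 5 (best alternative 2). Neither deviates — NE.
Both Type-C: Maker 1 gets 8 (best alternative 4); Maker 2 gets 14 (best alternative 2). Neither deviates — NE.
Both Type-B is not a NE: Maker 1 would switch to Type-A (7 > 5).
No other cell survives both best-response checks, so there are 2 pure NE.

2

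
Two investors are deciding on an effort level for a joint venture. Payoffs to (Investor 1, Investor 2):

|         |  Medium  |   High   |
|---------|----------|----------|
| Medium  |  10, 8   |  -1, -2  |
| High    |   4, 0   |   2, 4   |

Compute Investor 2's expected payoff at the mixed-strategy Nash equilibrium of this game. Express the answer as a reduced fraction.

16/7

Investor 1 mixes with probability p on Medium, chosen so Investor 2 is indifferent: 8p + 0(1−p) = (-2)p + 4(1−p) gives p = 2/7.
Investor 2's expected payoff is 8·2/7 + 0·5/7 = 16/7.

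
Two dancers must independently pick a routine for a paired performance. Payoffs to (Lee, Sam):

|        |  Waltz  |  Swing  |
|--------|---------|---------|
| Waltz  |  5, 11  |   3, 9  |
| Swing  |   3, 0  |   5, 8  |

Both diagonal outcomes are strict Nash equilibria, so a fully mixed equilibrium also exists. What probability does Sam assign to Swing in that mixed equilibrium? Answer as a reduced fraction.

1/2

Sam's mix q on Waltz must make Lee indifferent between Waltz and Swing.
Lee's payoff from Waltz: 5q + 3(1−q). From Swing: 3q + 5(1−q).
Set equal: 2q = 2(1−q) → q = 2/4 = 1/2.
Probability on Swing is 1 − 1/2 = 1/2.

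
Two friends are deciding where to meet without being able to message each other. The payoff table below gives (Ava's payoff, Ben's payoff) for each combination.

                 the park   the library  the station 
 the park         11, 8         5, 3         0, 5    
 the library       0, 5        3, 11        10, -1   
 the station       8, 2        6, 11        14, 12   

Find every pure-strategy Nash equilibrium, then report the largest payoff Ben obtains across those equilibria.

Both the park is a pure NE (Ava: 11 ≥ 8; Ben: 8 ≥ 5). Ben gets 8.
Both the station is a pure NE (Ava: 14 ≥ 10; Ben: 12 ≥ 11). Ben gets 12.
Every other cell has a profitable deviation for at least one player. Highest of {8, 12} is 12.

12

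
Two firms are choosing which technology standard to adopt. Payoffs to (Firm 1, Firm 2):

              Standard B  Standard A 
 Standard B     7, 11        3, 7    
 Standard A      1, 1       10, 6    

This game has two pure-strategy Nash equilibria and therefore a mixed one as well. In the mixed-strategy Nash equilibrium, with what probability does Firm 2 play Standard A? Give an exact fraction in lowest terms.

Firm 2's mix q on Standard B must make Firm 1 indifferent between Standard B and Standard A.
Firm 1's payoff from Standard B: 7q + 3(1−q). From Standard A: 1q + 10(1−q).
Set equal: 6q = 7(1−q) → q = 7/13.
Probability on Standard A is 1 − 7/13 = 6/13.

6/13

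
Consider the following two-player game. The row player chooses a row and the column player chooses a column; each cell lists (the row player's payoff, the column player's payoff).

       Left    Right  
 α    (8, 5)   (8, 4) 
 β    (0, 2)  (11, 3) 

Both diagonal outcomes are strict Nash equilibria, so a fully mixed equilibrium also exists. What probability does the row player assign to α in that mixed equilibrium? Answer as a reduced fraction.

The row player's mix p on α must make the column player indifferent between Left and Right.
The column player's payoff from Left: 5p + 2(1−p). From Right: 4p + 3(1−p).
Set equal: 1p = 1(1−p) → p = 1/2.

1/2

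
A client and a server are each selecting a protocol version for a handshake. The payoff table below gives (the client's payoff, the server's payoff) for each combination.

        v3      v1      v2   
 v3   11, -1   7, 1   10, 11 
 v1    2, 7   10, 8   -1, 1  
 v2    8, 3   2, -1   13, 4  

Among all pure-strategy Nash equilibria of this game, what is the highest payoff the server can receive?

Both v1 is a pure NE (the client: 10 ≥ 7; the server: 8 ≥ 7). The server gets 8.
Both v2 is a pure NE (the client: 13 ≥ 10; the server: 4 ≥ 3). The server gets 4.
Every other cell has a profitable deviation for at least one player. Highest of {8, 4} is 8.

8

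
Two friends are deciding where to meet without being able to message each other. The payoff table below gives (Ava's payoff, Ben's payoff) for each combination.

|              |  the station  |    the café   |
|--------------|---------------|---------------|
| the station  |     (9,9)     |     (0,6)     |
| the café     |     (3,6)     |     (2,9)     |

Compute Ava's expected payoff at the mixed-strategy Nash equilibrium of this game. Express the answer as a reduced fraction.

9/4

Ben mixes with probability q on the station, chosen so Ava is indifferent: 9q + 0(1−q) = 3q + 2(1−q) gives q = 1/4.
Ava's expected payoff (from either row, since indifferent) is 9·1/4 + 0·3/4 = 9/4.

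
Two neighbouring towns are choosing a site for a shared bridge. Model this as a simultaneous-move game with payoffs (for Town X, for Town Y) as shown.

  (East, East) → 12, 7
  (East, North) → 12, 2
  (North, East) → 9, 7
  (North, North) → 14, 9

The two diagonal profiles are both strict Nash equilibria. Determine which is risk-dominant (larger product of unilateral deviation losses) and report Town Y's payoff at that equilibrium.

7

At both East: Town X loses 12 − 9 = 3 by deviating; Town Y loses 7 − 2 = 5. Product = 3·5 = 15.
At both North: Town X loses 14 − 12 = 2 by deviating; Town Y loses 9 − 7 = 2. Product = 2·2 = 4.
15 > 4, so both East is risk-dominant. Town Y's payoff there is 7.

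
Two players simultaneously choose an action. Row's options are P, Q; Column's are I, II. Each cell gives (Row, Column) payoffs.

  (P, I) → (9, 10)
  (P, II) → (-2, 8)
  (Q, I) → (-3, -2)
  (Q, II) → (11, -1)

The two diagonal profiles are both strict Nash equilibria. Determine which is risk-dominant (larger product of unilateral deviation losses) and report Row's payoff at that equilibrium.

At (P, I): Row loses 9 − (-3) = 12 by deviating; Column loses 10 − 8 = 2. Product = 12·2 = 24.
At (Q, II): Row loses 11 − (-2) = 13 by deviating; Column loses -1 − (-2) = 1. Product = 13·1 = 13.
24 > 13, so (P, I) is risk-dominant. Row's payoff there is 9.

9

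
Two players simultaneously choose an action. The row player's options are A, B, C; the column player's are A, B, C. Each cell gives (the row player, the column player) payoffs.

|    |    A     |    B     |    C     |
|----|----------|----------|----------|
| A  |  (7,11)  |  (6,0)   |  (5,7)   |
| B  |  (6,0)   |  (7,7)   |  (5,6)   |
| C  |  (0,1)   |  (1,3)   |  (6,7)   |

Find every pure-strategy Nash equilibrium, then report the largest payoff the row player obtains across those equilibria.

Both A is a pure NE (the row player: 7 ≥ 6; the column player: 11 ≥ 7). The row player gets 7.
Both B is a pure NE (the row player: 7 ≥ 6; the column player: 7 ≥ 6). The row player gets 7.
Both C is a pure NE (the row player: 6 ≥ 5; the column player: 7 ≥ 3). The row player gets 6.
Every other cell has a profitable deviation for at least one player. Highest of {7, 7, 6} is 7.

7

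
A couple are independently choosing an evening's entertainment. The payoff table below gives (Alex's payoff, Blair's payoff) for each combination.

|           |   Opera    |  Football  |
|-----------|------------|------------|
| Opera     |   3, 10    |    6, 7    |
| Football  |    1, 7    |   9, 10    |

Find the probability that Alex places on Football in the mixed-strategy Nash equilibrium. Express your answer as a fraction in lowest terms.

Alex's mix p on Opera must make Blair indifferent between Opera and Football.
Blair's payoff from Opera: 10p + 7(1−p). From Football: 7p + 10(1−p).
Set equal: 3p = 3(1−p) → p = 3/6 = 1/2.
Probability on Football is 1 − 1/2 = 1/2.

1/2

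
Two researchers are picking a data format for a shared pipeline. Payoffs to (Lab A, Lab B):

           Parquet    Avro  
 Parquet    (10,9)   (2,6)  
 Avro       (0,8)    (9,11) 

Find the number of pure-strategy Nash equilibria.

Both Parquet: Lab A gets 10 (best alternative 0); Lab B gets 9 (best alternative 6). Neither deviates — NE.
Both Avro: Lab A gets 9 (best alternative 2); Lab B gets 11 (best alternative 8). Neither deviates — NE.
(Parquet, Avro) is not a NE: Lab A would switch to Avro (9 > 2).
No other cell survives both best-response checks, so there are 2 pure NE.

2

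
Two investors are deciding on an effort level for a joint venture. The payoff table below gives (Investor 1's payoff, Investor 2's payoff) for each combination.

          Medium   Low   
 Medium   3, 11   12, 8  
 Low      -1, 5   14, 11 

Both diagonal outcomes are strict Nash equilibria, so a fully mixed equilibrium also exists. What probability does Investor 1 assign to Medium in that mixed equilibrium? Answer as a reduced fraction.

2/3

Investor 1's mix p on Medium must make Investor 2 indifferent between Medium and Low.
Investor 2's payoff from Medium: 11p + 5(1−p). From Low: 8p + 11(1−p).
Set equal: 3p = 6(1−p) → p = 6/9 = 2/3.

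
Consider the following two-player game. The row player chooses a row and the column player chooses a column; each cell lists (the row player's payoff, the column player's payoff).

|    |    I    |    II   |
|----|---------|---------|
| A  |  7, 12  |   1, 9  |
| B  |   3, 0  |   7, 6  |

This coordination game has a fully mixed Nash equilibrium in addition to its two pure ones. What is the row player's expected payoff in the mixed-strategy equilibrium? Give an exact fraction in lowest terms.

The column player mixes with probability q on I, chosen so the row player is indifferent: 7q + 1(1−q) = 3q + 7(1−q) gives q = 3/5.
The row player's expected payoff (from either row, since indifferent) is 7·3/5 + 1·2/5 = 23/5.

23/5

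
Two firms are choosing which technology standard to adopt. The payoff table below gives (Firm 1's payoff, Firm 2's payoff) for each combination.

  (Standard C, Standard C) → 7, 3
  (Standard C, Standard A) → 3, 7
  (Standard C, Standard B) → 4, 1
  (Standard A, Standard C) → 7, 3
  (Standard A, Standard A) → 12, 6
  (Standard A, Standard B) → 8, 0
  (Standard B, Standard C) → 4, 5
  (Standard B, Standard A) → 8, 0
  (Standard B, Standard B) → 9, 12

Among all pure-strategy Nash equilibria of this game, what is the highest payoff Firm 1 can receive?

12

Both Standard A is a pure NE (Firm 1: 12 ≥ 8; Firm 2: 6 ≥ 3). Firm 1 gets 12.
Both Standard B is a pure NE (Firm 1: 9 ≥ 8; Firm 2: 12 ≥ 5). Firm 1 gets 9.
Every other cell has a profitable deviation for at least one player. Highest of {12, 9} is 12.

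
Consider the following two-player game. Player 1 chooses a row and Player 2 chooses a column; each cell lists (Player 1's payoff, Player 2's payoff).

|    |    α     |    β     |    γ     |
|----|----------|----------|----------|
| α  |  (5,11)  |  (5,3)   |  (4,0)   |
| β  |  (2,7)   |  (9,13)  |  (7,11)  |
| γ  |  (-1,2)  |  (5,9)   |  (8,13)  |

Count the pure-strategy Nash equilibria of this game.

Both α: Player 1 gets 5 (best alternative 2); Player 2 gets 11 (best alternative 3). Neither deviates — NE.
Both β: Player 1 gets 9 (best alternative 5); Player 2 gets 13 (best alternative 11). Neither deviates — NE.
Both γ: Player 1 gets 8 (best alternative 7); Player 2 gets 13 (best alternative 9). Neither deviates — NE.
(α, β) is not a NE: Player 1 would switch to β (9 > 5).
No other cell survives both best-response checks, so there are 3 pure NE.

3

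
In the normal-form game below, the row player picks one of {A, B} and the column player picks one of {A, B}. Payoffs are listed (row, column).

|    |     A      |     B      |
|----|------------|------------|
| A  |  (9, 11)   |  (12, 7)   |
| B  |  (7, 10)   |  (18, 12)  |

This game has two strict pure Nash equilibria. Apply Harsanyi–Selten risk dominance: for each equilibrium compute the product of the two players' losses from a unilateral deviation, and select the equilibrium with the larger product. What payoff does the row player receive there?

18

At both A: the row player loses 9 − 7 = 2 by deviating; the column player loses 11 − 7 = 4. Product = 2·4 = 8.
At both B: the row player loses 18 − 12 = 6 by deviating; the column player loses 12 − 10 = 2. Product = 6·2 = 12.
12 > 8, so both B is risk-dominant. The row player's payoff there is 18.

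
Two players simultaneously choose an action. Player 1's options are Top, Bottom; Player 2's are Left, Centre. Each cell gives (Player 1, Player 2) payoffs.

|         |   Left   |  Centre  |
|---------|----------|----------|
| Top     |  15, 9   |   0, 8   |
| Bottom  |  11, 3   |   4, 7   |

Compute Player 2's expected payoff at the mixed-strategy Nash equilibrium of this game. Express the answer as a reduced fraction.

39/5

Player 1 mixes with probability p on Top, chosen so Player 2 is indifferent: 9p + 3(1−p) = 8p + 7(1−p) gives p = 4/5.
Player 2's expected payoff is 9·4/5 + 3·1/5 = 39/5.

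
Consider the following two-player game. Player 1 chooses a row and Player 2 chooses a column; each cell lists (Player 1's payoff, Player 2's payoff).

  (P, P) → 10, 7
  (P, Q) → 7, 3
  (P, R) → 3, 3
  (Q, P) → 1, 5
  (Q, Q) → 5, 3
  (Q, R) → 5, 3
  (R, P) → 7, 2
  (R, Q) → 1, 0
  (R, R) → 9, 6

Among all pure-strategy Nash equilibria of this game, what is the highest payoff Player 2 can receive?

7

Both P is a pure NE (Player 1: 10 ≥ 7; Player 2: 7 ≥ 3). Player 2 gets 7.
Both R is a pure NE (Player 1: 9 ≥ 5; Player 2: 6 ≥ 2). Player 2 gets 6.
Every other cell has a profitable deviation for at least one player. Highest of {7, 6} is 7.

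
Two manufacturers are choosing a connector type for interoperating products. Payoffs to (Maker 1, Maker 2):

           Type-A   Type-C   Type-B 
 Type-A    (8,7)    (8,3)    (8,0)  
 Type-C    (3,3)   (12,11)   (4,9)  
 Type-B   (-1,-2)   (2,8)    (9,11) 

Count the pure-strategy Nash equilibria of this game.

Both Type-A: Maker 1 gets 8 (best alternative 3); Maker 2 gets 7 (best alternative 3). Neither deviates — NE.
Both Type-C: Maker 1 gets 12 (best alternative 8); Maker 2 gets 11 (best alternative 9). Neither deviates — NE.
Both Type-B: Maker 1 gets 9 (best alternative 8); Maker 2 gets 11 (best alternative 8). Neither deviates — NE.
(Type-C, Type-B) is not a NE: Maker 1 would switch to Type-B (9 > 4).
No other cell survives both best-response checks, so there are 3 pure NE.

3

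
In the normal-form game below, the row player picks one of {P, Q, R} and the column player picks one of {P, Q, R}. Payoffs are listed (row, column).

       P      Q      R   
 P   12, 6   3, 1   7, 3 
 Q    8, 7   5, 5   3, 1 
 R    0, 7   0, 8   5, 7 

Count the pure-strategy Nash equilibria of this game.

1

Both P: the row player gets 12 (best alternative 8); the column player gets 6 (best alternative 3). Neither deviates — NE.
Both R is not a NE: the row player would switch to P (7 > 5).
No other cell survives both best-response checks, so there is 1 pure NE.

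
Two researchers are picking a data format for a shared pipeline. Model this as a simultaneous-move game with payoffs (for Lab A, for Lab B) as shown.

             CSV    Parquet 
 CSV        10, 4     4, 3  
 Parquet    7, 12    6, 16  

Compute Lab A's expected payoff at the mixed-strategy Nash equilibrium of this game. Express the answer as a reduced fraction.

32/5

Lab B mixes with probability q on CSV, chosen so Lab A is indifferent: 10q + 4(1−q) = 7q + 6(1−q) gives q = 2/5.
Lab A's expected payoff (from either row, since indifferent) is 10·2/5 + 4·3/5 = 32/5.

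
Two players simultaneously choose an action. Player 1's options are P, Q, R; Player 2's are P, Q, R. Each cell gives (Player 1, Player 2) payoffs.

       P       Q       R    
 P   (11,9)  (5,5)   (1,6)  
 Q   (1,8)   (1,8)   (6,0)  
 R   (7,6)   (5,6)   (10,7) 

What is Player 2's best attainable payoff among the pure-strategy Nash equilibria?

9

Both P is a pure NE (Player 1: 11 ≥ 7; Player 2: 9 ≥ 6). Player 2 gets 9.
Both R is a pure NE (Player 1: 10 ≥ 6; Player 2: 7 ≥ 6). Player 2 gets 7.
Every other cell has a profitable deviation for at least one player. Highest of {9, 7} is 9.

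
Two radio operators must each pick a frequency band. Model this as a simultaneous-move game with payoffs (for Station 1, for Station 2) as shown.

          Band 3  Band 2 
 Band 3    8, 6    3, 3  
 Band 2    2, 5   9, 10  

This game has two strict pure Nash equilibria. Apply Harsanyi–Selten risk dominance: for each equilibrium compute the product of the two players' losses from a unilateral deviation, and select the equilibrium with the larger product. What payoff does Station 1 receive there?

9

At both Band 3: Station 1 loses 8 − 2 = 6 by deviating; Station 2 loses 6 − 3 = 3. Product = 6·3 = 18.
At both Band 2: Station 1 loses 9 − 3 = 6 by deviating; Station 2 loses 10 − 5 = 5. Product = 6·5 = 30.
30 > 18, so both Band 2 is risk-dominant. Station 1's payoff there is 9.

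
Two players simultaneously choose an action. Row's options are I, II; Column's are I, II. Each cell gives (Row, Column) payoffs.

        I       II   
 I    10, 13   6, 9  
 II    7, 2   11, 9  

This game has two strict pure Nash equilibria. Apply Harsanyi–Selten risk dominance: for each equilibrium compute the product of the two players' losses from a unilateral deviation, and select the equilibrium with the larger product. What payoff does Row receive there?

11

At both I: Row loses 10 − 7 = 3 by deviating; Column loses 13 − 9 = 4. Product = 3·4 = 12.
At both II: Row loses 11 − 6 = 5 by deviating; Column loses 9 − 2 = 7. Product = 5·7 = 35.
35 > 12, so both II is risk-dominant. Row's payoff there is 11.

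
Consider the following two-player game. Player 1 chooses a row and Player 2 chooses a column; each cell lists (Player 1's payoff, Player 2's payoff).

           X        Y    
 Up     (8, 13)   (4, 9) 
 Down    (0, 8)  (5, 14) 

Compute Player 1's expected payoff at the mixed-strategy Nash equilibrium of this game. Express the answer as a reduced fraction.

40/9

Player 2 mixes with probability q on X, chosen so Player 1 is indifferent: 8q + 4(1−q) = 0q + 5(1−q) gives q = 1/9.
Player 1's expected payoff (from either row, since indifferent) is 8·1/9 + 4·8/9 = 40/9.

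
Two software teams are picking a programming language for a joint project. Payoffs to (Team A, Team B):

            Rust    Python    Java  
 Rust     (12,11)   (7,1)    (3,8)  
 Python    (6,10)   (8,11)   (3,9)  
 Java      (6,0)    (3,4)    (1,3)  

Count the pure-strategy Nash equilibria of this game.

Both Rust: Team A gets 12 (best alternative 6); Team B gets 11 (best alternative 8). Neither deviates — NE.
Both Python: Team A gets 8 (best alternative 7); Team B gets 11 (best alternative 10). Neither deviates — NE.
Both Java is not a NE: Team A would switch to Rust (3 > 1).
No other cell survives both best-response checks, so there are 2 pure NE.

2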